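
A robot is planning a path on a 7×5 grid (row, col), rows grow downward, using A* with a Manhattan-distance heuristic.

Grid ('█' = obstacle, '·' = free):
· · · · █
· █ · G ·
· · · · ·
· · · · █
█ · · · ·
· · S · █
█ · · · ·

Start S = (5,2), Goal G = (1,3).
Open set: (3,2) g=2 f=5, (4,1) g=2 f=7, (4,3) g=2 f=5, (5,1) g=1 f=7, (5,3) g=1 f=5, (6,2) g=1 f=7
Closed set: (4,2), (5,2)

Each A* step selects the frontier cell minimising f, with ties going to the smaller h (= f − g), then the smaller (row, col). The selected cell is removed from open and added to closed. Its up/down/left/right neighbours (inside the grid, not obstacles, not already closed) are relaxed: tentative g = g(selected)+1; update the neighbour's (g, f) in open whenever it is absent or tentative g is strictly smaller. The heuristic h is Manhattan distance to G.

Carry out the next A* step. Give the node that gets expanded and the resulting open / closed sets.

step 1: expand (3,2) (f=5, h=3) → closed; open now [(2,2) g=3 f=5, (3,1) g=3 f=7, (3,3) g=3 f=5, (4,1) g=2 f=7, (4,3) g=2 f=5, (5,1) g=1 f=7, (5,3) g=1 f=5, (6,2) g=1 f=7]

expanded=(3,2); open=[(2,2) g=3 f=5, (3,1) g=3 f=7, (3,3) g=3 f=5, (4,1) g=2 f=7, (4,3) g=2 f=5, (5,1) g=1 f=7, (5,3) g=1 f=5, (6,2) g=1 f=7]; closed=[(3,2), (4,2), (5,2)]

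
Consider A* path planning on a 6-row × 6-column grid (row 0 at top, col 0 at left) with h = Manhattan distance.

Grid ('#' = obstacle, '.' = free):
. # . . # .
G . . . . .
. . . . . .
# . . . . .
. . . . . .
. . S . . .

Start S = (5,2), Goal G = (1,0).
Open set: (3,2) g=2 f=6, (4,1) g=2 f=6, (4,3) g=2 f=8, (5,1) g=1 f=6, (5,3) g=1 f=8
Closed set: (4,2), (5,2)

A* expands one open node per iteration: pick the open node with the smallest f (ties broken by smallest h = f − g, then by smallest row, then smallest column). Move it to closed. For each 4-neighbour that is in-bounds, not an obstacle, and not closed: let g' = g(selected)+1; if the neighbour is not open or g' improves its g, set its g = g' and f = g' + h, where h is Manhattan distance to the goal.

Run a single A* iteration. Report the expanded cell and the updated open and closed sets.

step 1: expand (3,2) (f=6, h=4) → closed; open now [(2,2) g=3 f=6, (3,1) g=3 f=6, (3,3) g=3 f=8, (4,1) g=2 f=6, (4,3) g=2 f=8, (5,1) g=1 f=6, (5,3) g=1 f=8]

expanded=(3,2); open=[(2,2) g=3 f=6, (3,1) g=3 f=6, (3,3) g=3 f=8, (4,1) g=2 f=6, (4,3) g=2 f=8, (5,1) g=1 f=6, (5,3) g=1 f=8]; closed=[(3,2), (4,2), (5,2)]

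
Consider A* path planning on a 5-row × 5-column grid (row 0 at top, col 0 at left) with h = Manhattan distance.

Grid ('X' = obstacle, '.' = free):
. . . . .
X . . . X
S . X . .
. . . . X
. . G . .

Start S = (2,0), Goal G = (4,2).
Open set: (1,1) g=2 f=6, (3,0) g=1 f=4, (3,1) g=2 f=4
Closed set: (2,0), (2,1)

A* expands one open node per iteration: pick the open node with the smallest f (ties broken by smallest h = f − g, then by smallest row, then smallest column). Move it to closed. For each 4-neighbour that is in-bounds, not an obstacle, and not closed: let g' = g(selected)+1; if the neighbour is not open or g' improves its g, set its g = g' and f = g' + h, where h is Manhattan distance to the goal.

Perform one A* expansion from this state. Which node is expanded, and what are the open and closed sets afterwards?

expanded=(3,1); open=[(1,1) g=2 f=6, (3,0) g=1 f=4, (3,2) g=3 f=4, (4,1) g=3 f=4]; closed=[(2,0), (2,1), (3,1)]

step 1: expand (3,1) (f=4, h=2) → closed; open now [(1,1) g=2 f=6, (3,0) g=1 f=4, (3,2) g=3 f=4, (4,1) g=3 f=4]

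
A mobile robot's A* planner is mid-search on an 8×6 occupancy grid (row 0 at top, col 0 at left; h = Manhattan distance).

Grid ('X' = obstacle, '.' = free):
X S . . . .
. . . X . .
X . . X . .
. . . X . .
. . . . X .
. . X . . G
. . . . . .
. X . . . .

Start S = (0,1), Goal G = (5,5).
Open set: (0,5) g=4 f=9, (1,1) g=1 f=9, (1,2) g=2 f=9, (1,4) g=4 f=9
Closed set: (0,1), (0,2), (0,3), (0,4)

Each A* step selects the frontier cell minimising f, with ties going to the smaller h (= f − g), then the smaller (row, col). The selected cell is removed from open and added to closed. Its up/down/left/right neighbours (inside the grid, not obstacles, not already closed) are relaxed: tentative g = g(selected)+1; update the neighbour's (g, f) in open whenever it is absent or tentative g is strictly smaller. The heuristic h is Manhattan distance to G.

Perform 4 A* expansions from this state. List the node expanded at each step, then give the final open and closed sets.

order=[(0,5) → (1,5) → (2,5) → (3,5)]; open=[(1,1) g=1 f=9, (1,2) g=2 f=9, (1,4) g=4 f=9, (2,4) g=7 f=11, (3,4) g=8 f=11, (4,5) g=8 f=9]; closed=[(0,1), (0,2), (0,3), (0,4), (0,5), (1,5), (2,5), (3,5)]

step 1: expand (0,5) (f=9, h=5) → closed; open now [(1,1) g=1 f=9, (1,2) g=2 f=9, (1,4) g=4 f=9, (1,5) g=5 f=9]
step 2: expand (1,5) (f=9, h=4) → closed; open now [(1,1) g=1 f=9, (1,2) g=2 f=9, (1,4) g=4 f=9, (2,5) g=6 f=9]
step 3: expand (2,5) (f=9, h=3) → closed; open now [(1,1) g=1 f=9, (1,2) g=2 f=9, (1,4) g=4 f=9, (2,4) g=7 f=11, (3,5) g=7 f=9]
step 4: expand (3,5) (f=9, h=2) → closed; open now [(1,1) g=1 f=9, (1,2) g=2 f=9, (1,4) g=4 f=9, (2,4) g=7 f=11, (3,4) g=8 f=11, (4,5) g=8 f=9]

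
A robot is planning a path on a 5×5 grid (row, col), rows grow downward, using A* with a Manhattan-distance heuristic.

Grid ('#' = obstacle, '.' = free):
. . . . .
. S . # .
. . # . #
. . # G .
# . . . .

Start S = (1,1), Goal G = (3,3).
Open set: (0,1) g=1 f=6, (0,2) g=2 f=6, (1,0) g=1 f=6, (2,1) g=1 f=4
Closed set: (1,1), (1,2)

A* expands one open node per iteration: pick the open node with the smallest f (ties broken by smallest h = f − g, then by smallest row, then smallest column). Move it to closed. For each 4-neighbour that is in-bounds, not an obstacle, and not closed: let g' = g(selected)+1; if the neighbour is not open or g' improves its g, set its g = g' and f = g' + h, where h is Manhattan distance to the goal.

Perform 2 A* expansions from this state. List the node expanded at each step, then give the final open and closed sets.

step 1: expand (2,1) (f=4, h=3) → closed; open now [(0,1) g=1 f=6, (0,2) g=2 f=6, (1,0) g=1 f=6, (2,0) g=2 f=6, (3,1) g=2 f=4]
step 2: expand (3,1) (f=4, h=2) → closed; open now [(0,1) g=1 f=6, (0,2) g=2 f=6, (1,0) g=1 f=6, (2,0) g=2 f=6, (3,0) g=3 f=6, (4,1) g=3 f=6]

order=[(2,1) → (3,1)]; open=[(0,1) g=1 f=6, (0,2) g=2 f=6, (1,0) g=1 f=6, (2,0) g=2 f=6, (3,0) g=3 f=6, (4,1) g=3 f=6]; closed=[(1,1), (1,2), (2,1), (3,1)]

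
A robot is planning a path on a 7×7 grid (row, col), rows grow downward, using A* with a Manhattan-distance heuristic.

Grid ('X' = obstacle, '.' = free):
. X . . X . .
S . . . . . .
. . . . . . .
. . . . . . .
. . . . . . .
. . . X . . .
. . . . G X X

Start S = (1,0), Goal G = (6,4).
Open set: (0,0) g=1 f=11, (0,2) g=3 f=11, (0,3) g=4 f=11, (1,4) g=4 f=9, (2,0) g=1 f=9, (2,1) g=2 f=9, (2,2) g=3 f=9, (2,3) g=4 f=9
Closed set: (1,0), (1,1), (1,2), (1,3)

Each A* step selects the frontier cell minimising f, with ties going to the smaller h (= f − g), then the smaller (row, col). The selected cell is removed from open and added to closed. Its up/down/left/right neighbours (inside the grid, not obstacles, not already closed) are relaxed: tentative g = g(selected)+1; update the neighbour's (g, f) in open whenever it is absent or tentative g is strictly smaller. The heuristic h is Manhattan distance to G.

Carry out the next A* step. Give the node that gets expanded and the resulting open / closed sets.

expanded=(1,4); open=[(0,0) g=1 f=11, (0,2) g=3 f=11, (0,3) g=4 f=11, (1,5) g=5 f=11, (2,0) g=1 f=9, (2,1) g=2 f=9, (2,2) g=3 f=9, (2,3) g=4 f=9, (2,4) g=5 f=9]; closed=[(1,0), (1,1), (1,2), (1,3), (1,4)]

step 1: expand (1,4) (f=9, h=5) → closed; open now [(0,0) g=1 f=11, (0,2) g=3 f=11, (0,3) g=4 f=11, (1,5) g=5 f=11, (2,0) g=1 f=9, (2,1) g=2 f=9, (2,2) g=3 f=9, (2,3) g=4 f=9, (2,4) g=5 f=9]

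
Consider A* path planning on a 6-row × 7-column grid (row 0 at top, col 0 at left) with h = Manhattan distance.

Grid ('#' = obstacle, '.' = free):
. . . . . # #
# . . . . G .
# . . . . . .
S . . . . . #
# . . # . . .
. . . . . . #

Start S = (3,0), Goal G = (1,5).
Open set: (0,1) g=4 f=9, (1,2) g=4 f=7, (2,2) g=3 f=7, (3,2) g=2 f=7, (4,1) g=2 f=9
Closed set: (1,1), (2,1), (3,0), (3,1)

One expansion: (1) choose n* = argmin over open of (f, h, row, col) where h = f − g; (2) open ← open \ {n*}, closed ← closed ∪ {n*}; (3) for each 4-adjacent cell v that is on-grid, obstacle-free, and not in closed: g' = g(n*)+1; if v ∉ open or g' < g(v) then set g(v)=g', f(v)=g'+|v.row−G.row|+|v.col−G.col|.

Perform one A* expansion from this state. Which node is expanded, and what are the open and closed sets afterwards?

step 1: expand (1,2) (f=7, h=3) → closed; open now [(0,1) g=4 f=9, (0,2) g=5 f=9, (1,3) g=5 f=7, (2,2) g=3 f=7, (3,2) g=2 f=7, (4,1) g=2 f=9]

expanded=(1,2); open=[(0,1) g=4 f=9, (0,2) g=5 f=9, (1,3) g=5 f=7, (2,2) g=3 f=7, (3,2) g=2 f=7, (4,1) g=2 f=9]; closed=[(1,1), (1,2), (2,1), (3,0), (3,1)]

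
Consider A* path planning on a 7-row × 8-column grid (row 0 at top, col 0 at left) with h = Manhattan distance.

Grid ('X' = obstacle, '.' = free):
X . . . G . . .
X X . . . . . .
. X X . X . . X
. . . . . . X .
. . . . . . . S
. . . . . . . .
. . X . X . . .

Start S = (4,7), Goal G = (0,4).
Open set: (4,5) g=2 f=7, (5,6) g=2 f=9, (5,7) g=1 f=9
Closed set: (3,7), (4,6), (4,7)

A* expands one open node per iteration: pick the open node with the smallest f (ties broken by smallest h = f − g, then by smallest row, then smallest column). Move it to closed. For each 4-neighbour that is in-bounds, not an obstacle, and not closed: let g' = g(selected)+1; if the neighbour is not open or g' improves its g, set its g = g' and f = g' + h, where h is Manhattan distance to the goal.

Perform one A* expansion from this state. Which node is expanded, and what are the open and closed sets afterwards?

expanded=(4,5); open=[(3,5) g=3 f=7, (4,4) g=3 f=7, (5,5) g=3 f=9, (5,6) g=2 f=9, (5,7) g=1 f=9]; closed=[(3,7), (4,5), (4,6), (4,7)]

step 1: expand (4,5) (f=7, h=5) → closed; open now [(3,5) g=3 f=7, (4,4) g=3 f=7, (5,5) g=3 f=9, (5,6) g=2 f=9, (5,7) g=1 f=9]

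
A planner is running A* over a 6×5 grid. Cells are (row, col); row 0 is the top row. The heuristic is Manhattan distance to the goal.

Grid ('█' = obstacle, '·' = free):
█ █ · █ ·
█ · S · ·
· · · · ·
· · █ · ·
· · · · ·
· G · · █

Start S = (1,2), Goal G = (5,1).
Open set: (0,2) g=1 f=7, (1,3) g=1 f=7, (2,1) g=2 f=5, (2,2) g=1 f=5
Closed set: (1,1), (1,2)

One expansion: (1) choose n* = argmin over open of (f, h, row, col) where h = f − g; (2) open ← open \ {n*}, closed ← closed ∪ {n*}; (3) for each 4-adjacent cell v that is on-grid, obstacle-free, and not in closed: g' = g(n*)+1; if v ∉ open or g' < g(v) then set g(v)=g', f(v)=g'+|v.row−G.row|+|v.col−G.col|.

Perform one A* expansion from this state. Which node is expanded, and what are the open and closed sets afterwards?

expanded=(2,1); open=[(0,2) g=1 f=7, (1,3) g=1 f=7, (2,0) g=3 f=7, (2,2) g=1 f=5, (3,1) g=3 f=5]; closed=[(1,1), (1,2), (2,1)]

step 1: expand (2,1) (f=5, h=3) → closed; open now [(0,2) g=1 f=7, (1,3) g=1 f=7, (2,0) g=3 f=7, (2,2) g=1 f=5, (3,1) g=3 f=5]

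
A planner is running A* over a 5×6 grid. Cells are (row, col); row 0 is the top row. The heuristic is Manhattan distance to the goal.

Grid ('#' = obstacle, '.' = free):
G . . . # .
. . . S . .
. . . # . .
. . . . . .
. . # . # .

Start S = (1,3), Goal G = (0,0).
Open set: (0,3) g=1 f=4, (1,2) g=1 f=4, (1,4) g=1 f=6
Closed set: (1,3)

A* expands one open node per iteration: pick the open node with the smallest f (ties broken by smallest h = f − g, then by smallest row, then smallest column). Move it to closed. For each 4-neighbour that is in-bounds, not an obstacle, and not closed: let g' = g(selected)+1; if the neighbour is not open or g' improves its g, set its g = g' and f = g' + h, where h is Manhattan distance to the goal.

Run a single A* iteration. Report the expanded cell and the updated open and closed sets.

expanded=(0,3); open=[(0,2) g=2 f=4, (1,2) g=1 f=4, (1,4) g=1 f=6]; closed=[(0,3), (1,3)]

step 1: expand (0,3) (f=4, h=3) → closed; open now [(0,2) g=2 f=4, (1,2) g=1 f=4, (1,4) g=1 f=6]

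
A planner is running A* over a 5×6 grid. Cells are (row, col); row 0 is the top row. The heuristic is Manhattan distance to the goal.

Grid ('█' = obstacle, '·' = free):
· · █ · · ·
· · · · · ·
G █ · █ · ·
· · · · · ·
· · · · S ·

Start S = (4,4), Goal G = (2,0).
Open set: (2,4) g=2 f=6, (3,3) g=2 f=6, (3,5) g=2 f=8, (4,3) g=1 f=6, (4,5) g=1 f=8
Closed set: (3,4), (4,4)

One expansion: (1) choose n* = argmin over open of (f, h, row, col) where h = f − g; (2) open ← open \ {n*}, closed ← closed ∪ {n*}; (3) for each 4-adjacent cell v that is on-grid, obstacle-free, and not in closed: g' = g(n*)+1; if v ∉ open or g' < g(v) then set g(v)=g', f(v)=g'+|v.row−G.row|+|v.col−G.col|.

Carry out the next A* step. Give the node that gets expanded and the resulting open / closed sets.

step 1: expand (2,4) (f=6, h=4) → closed; open now [(1,4) g=3 f=8, (2,5) g=3 f=8, (3,3) g=2 f=6, (3,5) g=2 f=8, (4,3) g=1 f=6, (4,5) g=1 f=8]

expanded=(2,4); open=[(1,4) g=3 f=8, (2,5) g=3 f=8, (3,3) g=2 f=6, (3,5) g=2 f=8, (4,3) g=1 f=6, (4,5) g=1 f=8]; closed=[(2,4), (3,4), (4,4)]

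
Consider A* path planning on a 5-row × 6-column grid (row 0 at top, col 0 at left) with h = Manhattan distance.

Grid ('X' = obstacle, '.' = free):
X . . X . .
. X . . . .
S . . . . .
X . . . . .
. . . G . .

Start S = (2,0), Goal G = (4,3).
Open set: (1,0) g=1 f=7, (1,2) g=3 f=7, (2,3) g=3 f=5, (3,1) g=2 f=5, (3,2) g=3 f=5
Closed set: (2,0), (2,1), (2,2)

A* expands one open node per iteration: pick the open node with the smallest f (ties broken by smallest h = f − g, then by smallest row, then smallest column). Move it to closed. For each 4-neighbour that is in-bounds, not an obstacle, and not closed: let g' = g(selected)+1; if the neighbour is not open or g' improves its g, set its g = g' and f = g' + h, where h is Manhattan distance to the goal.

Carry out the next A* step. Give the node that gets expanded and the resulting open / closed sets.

expanded=(2,3); open=[(1,0) g=1 f=7, (1,2) g=3 f=7, (1,3) g=4 f=7, (2,4) g=4 f=7, (3,1) g=2 f=5, (3,2) g=3 f=5, (3,3) g=4 f=5]; closed=[(2,0), (2,1), (2,2), (2,3)]

step 1: expand (2,3) (f=5, h=2) → closed; open now [(1,0) g=1 f=7, (1,2) g=3 f=7, (1,3) g=4 f=7, (2,4) g=4 f=7, (3,1) g=2 f=5, (3,2) g=3 f=5, (3,3) g=4 f=5]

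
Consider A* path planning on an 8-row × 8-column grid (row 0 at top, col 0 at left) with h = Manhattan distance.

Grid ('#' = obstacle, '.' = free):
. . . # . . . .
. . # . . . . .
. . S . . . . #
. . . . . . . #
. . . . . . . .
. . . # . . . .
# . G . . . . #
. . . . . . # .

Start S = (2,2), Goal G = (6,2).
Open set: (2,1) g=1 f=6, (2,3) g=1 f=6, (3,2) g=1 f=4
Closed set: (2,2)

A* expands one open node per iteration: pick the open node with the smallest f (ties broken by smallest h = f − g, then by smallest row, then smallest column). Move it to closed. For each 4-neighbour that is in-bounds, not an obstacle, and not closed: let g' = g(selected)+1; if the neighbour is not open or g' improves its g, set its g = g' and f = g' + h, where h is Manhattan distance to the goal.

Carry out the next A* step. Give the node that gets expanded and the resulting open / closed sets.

step 1: expand (3,2) (f=4, h=3) → closed; open now [(2,1) g=1 f=6, (2,3) g=1 f=6, (3,1) g=2 f=6, (3,3) g=2 f=6, (4,2) g=2 f=4]

expanded=(3,2); open=[(2,1) g=1 f=6, (2,3) g=1 f=6, (3,1) g=2 f=6, (3,3) g=2 f=6, (4,2) g=2 f=4]; closed=[(2,2), (3,2)]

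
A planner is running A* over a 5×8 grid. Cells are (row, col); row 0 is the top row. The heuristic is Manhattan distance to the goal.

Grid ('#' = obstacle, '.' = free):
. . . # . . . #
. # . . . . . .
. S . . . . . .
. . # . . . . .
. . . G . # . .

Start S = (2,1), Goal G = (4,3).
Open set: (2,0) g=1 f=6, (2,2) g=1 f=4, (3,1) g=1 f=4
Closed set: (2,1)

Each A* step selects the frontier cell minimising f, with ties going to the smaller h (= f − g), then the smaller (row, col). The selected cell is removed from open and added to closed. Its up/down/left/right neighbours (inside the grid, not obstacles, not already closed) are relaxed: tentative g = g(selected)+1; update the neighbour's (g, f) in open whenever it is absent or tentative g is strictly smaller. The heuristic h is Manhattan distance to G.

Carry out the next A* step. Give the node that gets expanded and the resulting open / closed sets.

expanded=(2,2); open=[(1,2) g=2 f=6, (2,0) g=1 f=6, (2,3) g=2 f=4, (3,1) g=1 f=4]; closed=[(2,1), (2,2)]

step 1: expand (2,2) (f=4, h=3) → closed; open now [(1,2) g=2 f=6, (2,0) g=1 f=6, (2,3) g=2 f=4, (3,1) g=1 f=4]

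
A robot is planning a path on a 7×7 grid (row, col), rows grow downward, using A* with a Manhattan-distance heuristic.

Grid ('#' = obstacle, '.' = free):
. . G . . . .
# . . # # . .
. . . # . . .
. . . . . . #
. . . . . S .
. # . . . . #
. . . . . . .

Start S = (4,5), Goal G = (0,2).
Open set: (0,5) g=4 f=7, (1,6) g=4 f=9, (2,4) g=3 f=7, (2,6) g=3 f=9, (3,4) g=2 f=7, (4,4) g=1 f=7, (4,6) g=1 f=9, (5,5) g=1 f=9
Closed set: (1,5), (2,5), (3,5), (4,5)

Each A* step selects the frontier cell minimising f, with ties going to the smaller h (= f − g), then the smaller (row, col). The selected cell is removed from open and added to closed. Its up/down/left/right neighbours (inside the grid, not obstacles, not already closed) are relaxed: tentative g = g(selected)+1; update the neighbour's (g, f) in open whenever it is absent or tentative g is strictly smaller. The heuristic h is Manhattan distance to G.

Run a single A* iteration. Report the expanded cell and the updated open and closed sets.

expanded=(0,5); open=[(0,4) g=5 f=7, (0,6) g=5 f=9, (1,6) g=4 f=9, (2,4) g=3 f=7, (2,6) g=3 f=9, (3,4) g=2 f=7, (4,4) g=1 f=7, (4,6) g=1 f=9, (5,5) g=1 f=9]; closed=[(0,5), (1,5), (2,5), (3,5), (4,5)]

step 1: expand (0,5) (f=7, h=3) → closed; open now [(0,4) g=5 f=7, (0,6) g=5 f=9, (1,6) g=4 f=9, (2,4) g=3 f=7, (2,6) g=3 f=9, (3,4) g=2 f=7, (4,4) g=1 f=7, (4,6) g=1 f=9, (5,5) g=1 f=9]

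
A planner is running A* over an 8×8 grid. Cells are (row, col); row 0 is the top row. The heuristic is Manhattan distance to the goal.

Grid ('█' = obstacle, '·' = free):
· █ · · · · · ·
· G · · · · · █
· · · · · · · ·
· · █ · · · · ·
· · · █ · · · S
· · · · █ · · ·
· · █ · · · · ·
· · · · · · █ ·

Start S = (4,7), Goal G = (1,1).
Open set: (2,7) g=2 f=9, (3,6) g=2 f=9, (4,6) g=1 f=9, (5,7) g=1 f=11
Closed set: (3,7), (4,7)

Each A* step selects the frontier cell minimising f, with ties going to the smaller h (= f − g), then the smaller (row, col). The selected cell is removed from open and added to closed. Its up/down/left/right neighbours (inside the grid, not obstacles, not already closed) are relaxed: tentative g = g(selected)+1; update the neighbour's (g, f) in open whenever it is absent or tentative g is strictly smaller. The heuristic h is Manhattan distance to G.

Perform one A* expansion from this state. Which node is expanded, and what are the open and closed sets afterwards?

step 1: expand (2,7) (f=9, h=7) → closed; open now [(2,6) g=3 f=9, (3,6) g=2 f=9, (4,6) g=1 f=9, (5,7) g=1 f=11]

expanded=(2,7); open=[(2,6) g=3 f=9, (3,6) g=2 f=9, (4,6) g=1 f=9, (5,7) g=1 f=11]; closed=[(2,7), (3,7), (4,7)]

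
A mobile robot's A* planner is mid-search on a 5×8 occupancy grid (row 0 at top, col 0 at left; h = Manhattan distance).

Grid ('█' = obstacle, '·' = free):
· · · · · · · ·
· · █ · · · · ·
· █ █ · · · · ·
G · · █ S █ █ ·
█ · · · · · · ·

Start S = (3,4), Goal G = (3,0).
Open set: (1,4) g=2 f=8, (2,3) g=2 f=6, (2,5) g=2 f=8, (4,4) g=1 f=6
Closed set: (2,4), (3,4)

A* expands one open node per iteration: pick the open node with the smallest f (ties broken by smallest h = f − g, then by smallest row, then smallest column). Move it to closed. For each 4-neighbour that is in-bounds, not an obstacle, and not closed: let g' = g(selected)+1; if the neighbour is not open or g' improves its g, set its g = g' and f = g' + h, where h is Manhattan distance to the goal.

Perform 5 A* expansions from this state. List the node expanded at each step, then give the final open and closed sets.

step 1: expand (2,3) (f=6, h=4) → closed; open now [(1,3) g=3 f=8, (1,4) g=2 f=8, (2,5) g=2 f=8, (4,4) g=1 f=6]
step 2: expand (4,4) (f=6, h=5) → closed; open now [(1,3) g=3 f=8, (1,4) g=2 f=8, (2,5) g=2 f=8, (4,3) g=2 f=6, (4,5) g=2 f=8]
step 3: expand (4,3) (f=6, h=4) → closed; open now [(1,3) g=3 f=8, (1,4) g=2 f=8, (2,5) g=2 f=8, (4,2) g=3 f=6, (4,5) g=2 f=8]
step 4: expand (4,2) (f=6, h=3) → closed; open now [(1,3) g=3 f=8, (1,4) g=2 f=8, (2,5) g=2 f=8, (3,2) g=4 f=6, (4,1) g=4 f=6, (4,5) g=2 f=8]
step 5: expand (3,2) (f=6, h=2) → closed; open now [(1,3) g=3 f=8, (1,4) g=2 f=8, (2,5) g=2 f=8, (3,1) g=5 f=6, (4,1) g=4 f=6, (4,5) g=2 f=8]

order=[(2,3) → (4,4) → (4,3) → (4,2) → (3,2)]; open=[(1,3) g=3 f=8, (1,4) g=2 f=8, (2,5) g=2 f=8, (3,1) g=5 f=6, (4,1) g=4 f=6, (4,5) g=2 f=8]; closed=[(2,3), (2,4), (3,2), (3,4), (4,2), (4,3), (4,4)]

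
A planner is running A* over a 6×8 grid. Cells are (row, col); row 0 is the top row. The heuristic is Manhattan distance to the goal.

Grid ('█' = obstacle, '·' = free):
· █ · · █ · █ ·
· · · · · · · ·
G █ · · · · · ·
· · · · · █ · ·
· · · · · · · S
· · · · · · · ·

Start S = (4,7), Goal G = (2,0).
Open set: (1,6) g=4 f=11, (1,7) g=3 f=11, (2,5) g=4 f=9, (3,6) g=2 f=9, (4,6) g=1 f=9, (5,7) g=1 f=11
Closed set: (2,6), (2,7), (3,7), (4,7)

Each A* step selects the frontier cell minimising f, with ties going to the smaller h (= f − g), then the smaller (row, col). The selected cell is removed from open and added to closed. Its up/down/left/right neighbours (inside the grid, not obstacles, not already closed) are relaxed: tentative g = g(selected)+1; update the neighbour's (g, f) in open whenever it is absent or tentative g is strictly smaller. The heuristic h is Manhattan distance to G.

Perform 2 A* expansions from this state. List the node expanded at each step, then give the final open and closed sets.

step 1: expand (2,5) (f=9, h=5) → closed; open now [(1,5) g=5 f=11, (1,6) g=4 f=11, (1,7) g=3 f=11, (2,4) g=5 f=9, (3,6) g=2 f=9, (4,6) g=1 f=9, (5,7) g=1 f=11]
step 2: expand (2,4) (f=9, h=4) → closed; open now [(1,4) g=6 f=11, (1,5) g=5 f=11, (1,6) g=4 f=11, (1,7) g=3 f=11, (2,3) g=6 f=9, (3,4) g=6 f=11, (3,6) g=2 f=9, (4,6) g=1 f=9, (5,7) g=1 f=11]

order=[(2,5) → (2,4)]; open=[(1,4) g=6 f=11, (1,5) g=5 f=11, (1,6) g=4 f=11, (1,7) g=3 f=11, (2,3) g=6 f=9, (3,4) g=6 f=11, (3,6) g=2 f=9, (4,6) g=1 f=9, (5,7) g=1 f=11]; closed=[(2,4), (2,5), (2,6), (2,7), (3,7), (4,7)]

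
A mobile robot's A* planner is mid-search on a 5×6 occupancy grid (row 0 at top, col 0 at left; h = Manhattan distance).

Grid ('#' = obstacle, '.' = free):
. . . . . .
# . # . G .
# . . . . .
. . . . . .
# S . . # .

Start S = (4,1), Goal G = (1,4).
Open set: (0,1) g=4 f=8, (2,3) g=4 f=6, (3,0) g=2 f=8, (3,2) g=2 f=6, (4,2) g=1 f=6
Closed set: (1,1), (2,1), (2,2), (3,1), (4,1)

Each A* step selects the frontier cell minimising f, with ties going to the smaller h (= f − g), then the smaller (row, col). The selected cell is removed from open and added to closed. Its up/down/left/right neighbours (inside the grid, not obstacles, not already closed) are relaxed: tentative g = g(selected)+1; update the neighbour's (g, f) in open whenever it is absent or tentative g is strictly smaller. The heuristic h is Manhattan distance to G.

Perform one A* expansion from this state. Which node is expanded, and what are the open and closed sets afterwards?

step 1: expand (2,3) (f=6, h=2) → closed; open now [(0,1) g=4 f=8, (1,3) g=5 f=6, (2,4) g=5 f=6, (3,0) g=2 f=8, (3,2) g=2 f=6, (3,3) g=5 f=8, (4,2) g=1 f=6]

expanded=(2,3); open=[(0,1) g=4 f=8, (1,3) g=5 f=6, (2,4) g=5 f=6, (3,0) g=2 f=8, (3,2) g=2 f=6, (3,3) g=5 f=8, (4,2) g=1 f=6]; closed=[(1,1), (2,1), (2,2), (2,3), (3,1), (4,1)]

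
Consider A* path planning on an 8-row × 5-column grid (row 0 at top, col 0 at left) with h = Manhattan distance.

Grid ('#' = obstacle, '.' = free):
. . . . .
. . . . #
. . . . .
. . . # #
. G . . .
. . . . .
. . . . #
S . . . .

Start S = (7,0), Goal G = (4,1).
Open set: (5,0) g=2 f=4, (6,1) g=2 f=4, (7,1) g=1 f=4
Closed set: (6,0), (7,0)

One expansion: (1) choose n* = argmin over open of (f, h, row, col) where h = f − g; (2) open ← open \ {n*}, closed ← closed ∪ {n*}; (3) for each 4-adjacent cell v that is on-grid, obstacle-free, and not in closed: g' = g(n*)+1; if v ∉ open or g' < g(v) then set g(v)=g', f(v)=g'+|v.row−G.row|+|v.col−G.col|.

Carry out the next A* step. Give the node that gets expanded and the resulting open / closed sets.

expanded=(5,0); open=[(4,0) g=3 f=4, (5,1) g=3 f=4, (6,1) g=2 f=4, (7,1) g=1 f=4]; closed=[(5,0), (6,0), (7,0)]

step 1: expand (5,0) (f=4, h=2) → closed; open now [(4,0) g=3 f=4, (5,1) g=3 f=4, (6,1) g=2 f=4, (7,1) g=1 f=4]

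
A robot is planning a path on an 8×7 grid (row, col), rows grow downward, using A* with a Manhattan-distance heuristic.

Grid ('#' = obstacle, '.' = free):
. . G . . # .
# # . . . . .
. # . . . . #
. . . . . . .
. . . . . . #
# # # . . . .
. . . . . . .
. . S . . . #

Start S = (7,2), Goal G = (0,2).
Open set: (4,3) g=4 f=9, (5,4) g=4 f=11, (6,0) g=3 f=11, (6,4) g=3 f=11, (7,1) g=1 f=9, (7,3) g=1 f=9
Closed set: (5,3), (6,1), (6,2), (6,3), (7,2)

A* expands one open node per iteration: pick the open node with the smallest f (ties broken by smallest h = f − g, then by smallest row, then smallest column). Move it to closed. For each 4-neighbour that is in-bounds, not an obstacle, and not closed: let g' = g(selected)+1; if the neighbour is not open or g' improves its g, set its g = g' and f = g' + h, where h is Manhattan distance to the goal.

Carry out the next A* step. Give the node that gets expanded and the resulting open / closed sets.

expanded=(4,3); open=[(3,3) g=5 f=9, (4,2) g=5 f=9, (4,4) g=5 f=11, (5,4) g=4 f=11, (6,0) g=3 f=11, (6,4) g=3 f=11, (7,1) g=1 f=9, (7,3) g=1 f=9]; closed=[(4,3), (5,3), (6,1), (6,2), (6,3), (7,2)]

step 1: expand (4,3) (f=9, h=5) → closed; open now [(3,3) g=5 f=9, (4,2) g=5 f=9, (4,4) g=5 f=11, (5,4) g=4 f=11, (6,0) g=3 f=11, (6,4) g=3 f=11, (7,1) g=1 f=9, (7,3) g=1 f=9]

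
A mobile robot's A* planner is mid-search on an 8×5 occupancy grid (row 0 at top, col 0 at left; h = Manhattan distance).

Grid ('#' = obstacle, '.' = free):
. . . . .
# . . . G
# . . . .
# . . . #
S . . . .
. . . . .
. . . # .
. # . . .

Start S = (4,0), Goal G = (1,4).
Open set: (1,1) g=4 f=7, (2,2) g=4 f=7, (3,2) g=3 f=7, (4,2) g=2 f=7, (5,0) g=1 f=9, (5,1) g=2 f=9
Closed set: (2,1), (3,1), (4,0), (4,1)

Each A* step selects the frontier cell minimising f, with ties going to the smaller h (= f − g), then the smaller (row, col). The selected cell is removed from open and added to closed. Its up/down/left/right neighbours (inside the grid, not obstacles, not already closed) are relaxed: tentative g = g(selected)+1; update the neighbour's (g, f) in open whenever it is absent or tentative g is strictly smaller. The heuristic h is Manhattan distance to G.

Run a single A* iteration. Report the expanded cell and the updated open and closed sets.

step 1: expand (1,1) (f=7, h=3) → closed; open now [(0,1) g=5 f=9, (1,2) g=5 f=7, (2,2) g=4 f=7, (3,2) g=3 f=7, (4,2) g=2 f=7, (5,0) g=1 f=9, (5,1) g=2 f=9]

expanded=(1,1); open=[(0,1) g=5 f=9, (1,2) g=5 f=7, (2,2) g=4 f=7, (3,2) g=3 f=7, (4,2) g=2 f=7, (5,0) g=1 f=9, (5,1) g=2 f=9]; closed=[(1,1), (2,1), (3,1), (4,0), (4,1)]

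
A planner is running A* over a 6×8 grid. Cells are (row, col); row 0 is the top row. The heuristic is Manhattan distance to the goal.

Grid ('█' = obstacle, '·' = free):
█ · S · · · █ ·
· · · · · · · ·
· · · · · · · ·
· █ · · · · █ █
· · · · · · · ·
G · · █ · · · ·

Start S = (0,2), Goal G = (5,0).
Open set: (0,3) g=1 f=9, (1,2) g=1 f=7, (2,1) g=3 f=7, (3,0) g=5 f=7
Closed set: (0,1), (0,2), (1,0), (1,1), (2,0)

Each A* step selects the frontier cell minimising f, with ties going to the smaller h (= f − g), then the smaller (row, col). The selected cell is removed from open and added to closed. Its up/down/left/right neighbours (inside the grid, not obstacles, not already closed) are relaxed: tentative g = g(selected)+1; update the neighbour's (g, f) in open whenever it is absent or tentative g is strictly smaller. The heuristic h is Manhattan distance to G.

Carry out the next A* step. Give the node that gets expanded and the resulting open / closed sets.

step 1: expand (3,0) (f=7, h=2) → closed; open now [(0,3) g=1 f=9, (1,2) g=1 f=7, (2,1) g=3 f=7, (4,0) g=6 f=7]

expanded=(3,0); open=[(0,3) g=1 f=9, (1,2) g=1 f=7, (2,1) g=3 f=7, (4,0) g=6 f=7]; closed=[(0,1), (0,2), (1,0), (1,1), (2,0), (3,0)]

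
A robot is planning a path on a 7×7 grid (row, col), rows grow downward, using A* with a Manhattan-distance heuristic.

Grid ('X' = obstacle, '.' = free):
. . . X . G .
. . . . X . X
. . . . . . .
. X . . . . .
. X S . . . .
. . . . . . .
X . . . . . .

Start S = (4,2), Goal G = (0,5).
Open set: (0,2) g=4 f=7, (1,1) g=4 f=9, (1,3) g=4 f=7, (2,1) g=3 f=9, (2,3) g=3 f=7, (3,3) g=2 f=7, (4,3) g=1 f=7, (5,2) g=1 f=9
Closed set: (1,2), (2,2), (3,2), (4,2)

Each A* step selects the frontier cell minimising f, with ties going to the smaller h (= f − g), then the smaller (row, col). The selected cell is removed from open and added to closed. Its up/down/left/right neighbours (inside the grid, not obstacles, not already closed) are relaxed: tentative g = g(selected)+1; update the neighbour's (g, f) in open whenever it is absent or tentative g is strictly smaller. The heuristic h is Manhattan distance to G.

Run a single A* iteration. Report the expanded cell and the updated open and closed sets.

step 1: expand (0,2) (f=7, h=3) → closed; open now [(0,1) g=5 f=9, (1,1) g=4 f=9, (1,3) g=4 f=7, (2,1) g=3 f=9, (2,3) g=3 f=7, (3,3) g=2 f=7, (4,3) g=1 f=7, (5,2) g=1 f=9]

expanded=(0,2); open=[(0,1) g=5 f=9, (1,1) g=4 f=9, (1,3) g=4 f=7, (2,1) g=3 f=9, (2,3) g=3 f=7, (3,3) g=2 f=7, (4,3) g=1 f=7, (5,2) g=1 f=9]; closed=[(0,2), (1,2), (2,2), (3,2), (4,2)]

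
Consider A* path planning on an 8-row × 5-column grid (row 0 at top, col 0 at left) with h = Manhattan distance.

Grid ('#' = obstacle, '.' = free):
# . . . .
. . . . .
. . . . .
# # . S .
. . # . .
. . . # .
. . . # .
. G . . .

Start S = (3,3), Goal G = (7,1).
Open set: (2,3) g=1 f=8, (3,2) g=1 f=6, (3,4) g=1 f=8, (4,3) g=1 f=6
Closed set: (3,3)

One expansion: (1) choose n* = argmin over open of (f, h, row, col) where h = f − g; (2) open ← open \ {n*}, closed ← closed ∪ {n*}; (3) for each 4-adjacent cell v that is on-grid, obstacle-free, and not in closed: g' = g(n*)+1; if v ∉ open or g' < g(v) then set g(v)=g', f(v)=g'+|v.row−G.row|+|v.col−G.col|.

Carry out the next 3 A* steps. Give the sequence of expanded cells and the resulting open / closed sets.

order=[(3,2) → (4,3) → (2,2)]; open=[(1,2) g=3 f=10, (2,1) g=3 f=8, (2,3) g=1 f=8, (3,4) g=1 f=8, (4,4) g=2 f=8]; closed=[(2,2), (3,2), (3,3), (4,3)]

step 1: expand (3,2) (f=6, h=5) → closed; open now [(2,2) g=2 f=8, (2,3) g=1 f=8, (3,4) g=1 f=8, (4,3) g=1 f=6]
step 2: expand (4,3) (f=6, h=5) → closed; open now [(2,2) g=2 f=8, (2,3) g=1 f=8, (3,4) g=1 f=8, (4,4) g=2 f=8]
step 3: expand (2,2) (f=8, h=6) → closed; open now [(1,2) g=3 f=10, (2,1) g=3 f=8, (2,3) g=1 f=8, (3,4) g=1 f=8, (4,4) g=2 f=8]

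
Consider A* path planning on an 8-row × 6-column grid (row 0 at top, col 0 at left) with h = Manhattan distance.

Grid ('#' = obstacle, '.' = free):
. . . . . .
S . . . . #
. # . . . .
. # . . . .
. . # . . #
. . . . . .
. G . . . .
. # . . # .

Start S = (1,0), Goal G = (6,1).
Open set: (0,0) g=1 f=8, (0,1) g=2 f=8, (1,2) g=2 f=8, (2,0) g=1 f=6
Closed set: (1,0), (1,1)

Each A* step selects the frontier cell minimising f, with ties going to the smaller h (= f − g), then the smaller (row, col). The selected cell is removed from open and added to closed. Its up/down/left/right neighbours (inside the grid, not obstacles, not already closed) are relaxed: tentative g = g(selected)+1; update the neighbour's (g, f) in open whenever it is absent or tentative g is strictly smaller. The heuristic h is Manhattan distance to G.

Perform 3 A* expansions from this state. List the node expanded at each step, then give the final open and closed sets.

order=[(2,0) → (3,0) → (4,0)]; open=[(0,0) g=1 f=8, (0,1) g=2 f=8, (1,2) g=2 f=8, (4,1) g=4 f=6, (5,0) g=4 f=6]; closed=[(1,0), (1,1), (2,0), (3,0), (4,0)]

step 1: expand (2,0) (f=6, h=5) → closed; open now [(0,0) g=1 f=8, (0,1) g=2 f=8, (1,2) g=2 f=8, (3,0) g=2 f=6]
step 2: expand (3,0) (f=6, h=4) → closed; open now [(0,0) g=1 f=8, (0,1) g=2 f=8, (1,2) g=2 f=8, (4,0) g=3 f=6]
step 3: expand (4,0) (f=6, h=3) → closed; open now [(0,0) g=1 f=8, (0,1) g=2 f=8, (1,2) g=2 f=8, (4,1) g=4 f=6, (5,0) g=4 f=6]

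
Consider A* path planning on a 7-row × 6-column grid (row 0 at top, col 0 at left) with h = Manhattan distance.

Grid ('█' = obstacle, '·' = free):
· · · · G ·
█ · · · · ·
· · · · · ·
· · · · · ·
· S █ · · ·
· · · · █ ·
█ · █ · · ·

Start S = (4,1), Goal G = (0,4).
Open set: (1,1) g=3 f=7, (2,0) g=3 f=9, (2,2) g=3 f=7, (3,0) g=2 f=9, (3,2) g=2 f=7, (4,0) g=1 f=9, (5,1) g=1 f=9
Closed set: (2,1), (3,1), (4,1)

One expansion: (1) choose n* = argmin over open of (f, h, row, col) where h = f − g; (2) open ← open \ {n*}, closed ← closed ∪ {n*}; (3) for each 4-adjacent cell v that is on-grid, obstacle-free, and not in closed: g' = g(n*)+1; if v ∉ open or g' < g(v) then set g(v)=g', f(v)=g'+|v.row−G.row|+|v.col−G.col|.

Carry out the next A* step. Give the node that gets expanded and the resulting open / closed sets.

step 1: expand (1,1) (f=7, h=4) → closed; open now [(0,1) g=4 f=7, (1,2) g=4 f=7, (2,0) g=3 f=9, (2,2) g=3 f=7, (3,0) g=2 f=9, (3,2) g=2 f=7, (4,0) g=1 f=9, (5,1) g=1 f=9]

expanded=(1,1); open=[(0,1) g=4 f=7, (1,2) g=4 f=7, (2,0) g=3 f=9, (2,2) g=3 f=7, (3,0) g=2 f=9, (3,2) g=2 f=7, (4,0) g=1 f=9, (5,1) g=1 f=9]; closed=[(1,1), (2,1), (3,1), (4,1)]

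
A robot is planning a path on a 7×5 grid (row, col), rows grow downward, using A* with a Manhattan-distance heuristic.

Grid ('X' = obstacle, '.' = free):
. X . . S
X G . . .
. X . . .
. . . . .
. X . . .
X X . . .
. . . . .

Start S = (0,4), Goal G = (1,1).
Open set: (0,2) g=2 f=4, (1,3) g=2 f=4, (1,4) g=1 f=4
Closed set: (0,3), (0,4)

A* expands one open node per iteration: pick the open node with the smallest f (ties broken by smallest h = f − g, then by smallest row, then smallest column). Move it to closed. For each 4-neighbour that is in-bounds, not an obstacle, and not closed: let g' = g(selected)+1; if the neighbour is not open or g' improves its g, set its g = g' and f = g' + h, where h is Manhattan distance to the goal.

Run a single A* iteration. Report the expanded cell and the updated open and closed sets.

expanded=(0,2); open=[(1,2) g=3 f=4, (1,3) g=2 f=4, (1,4) g=1 f=4]; closed=[(0,2), (0,3), (0,4)]

step 1: expand (0,2) (f=4, h=2) → closed; open now [(1,2) g=3 f=4, (1,3) g=2 f=4, (1,4) g=1 f=4]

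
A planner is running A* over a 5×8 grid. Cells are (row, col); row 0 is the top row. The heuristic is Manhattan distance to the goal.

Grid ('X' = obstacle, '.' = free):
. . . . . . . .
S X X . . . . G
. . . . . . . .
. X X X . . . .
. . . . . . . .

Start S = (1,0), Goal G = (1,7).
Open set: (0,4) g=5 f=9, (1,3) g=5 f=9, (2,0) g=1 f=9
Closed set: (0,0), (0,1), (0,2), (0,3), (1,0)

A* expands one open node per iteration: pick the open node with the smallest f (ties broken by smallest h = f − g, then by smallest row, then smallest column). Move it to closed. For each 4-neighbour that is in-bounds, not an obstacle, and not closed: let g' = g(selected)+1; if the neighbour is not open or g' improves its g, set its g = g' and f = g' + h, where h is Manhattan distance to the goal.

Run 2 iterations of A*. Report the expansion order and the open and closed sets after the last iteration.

step 1: expand (0,4) (f=9, h=4) → closed; open now [(0,5) g=6 f=9, (1,3) g=5 f=9, (1,4) g=6 f=9, (2,0) g=1 f=9]
step 2: expand (0,5) (f=9, h=3) → closed; open now [(0,6) g=7 f=9, (1,3) g=5 f=9, (1,4) g=6 f=9, (1,5) g=7 f=9, (2,0) g=1 f=9]

order=[(0,4) → (0,5)]; open=[(0,6) g=7 f=9, (1,3) g=5 f=9, (1,4) g=6 f=9, (1,5) g=7 f=9, (2,0) g=1 f=9]; closed=[(0,0), (0,1), (0,2), (0,3), (0,4), (0,5), (1,0)]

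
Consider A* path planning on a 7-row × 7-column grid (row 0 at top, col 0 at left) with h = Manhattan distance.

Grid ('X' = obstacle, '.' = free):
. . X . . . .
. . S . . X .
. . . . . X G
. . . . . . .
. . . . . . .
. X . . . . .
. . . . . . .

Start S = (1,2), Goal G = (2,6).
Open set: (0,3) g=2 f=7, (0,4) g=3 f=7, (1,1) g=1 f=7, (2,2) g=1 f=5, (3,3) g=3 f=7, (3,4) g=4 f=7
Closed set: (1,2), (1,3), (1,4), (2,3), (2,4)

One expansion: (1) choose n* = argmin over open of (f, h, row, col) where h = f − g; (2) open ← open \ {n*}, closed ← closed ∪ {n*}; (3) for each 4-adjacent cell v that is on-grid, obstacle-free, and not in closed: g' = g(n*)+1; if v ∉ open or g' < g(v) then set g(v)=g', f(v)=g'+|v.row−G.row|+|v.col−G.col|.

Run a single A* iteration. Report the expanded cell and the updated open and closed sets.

step 1: expand (2,2) (f=5, h=4) → closed; open now [(0,3) g=2 f=7, (0,4) g=3 f=7, (1,1) g=1 f=7, (2,1) g=2 f=7, (3,2) g=2 f=7, (3,3) g=3 f=7, (3,4) g=4 f=7]

expanded=(2,2); open=[(0,3) g=2 f=7, (0,4) g=3 f=7, (1,1) g=1 f=7, (2,1) g=2 f=7, (3,2) g=2 f=7, (3,3) g=3 f=7, (3,4) g=4 f=7]; closed=[(1,2), (1,3), (1,4), (2,2), (2,3), (2,4)]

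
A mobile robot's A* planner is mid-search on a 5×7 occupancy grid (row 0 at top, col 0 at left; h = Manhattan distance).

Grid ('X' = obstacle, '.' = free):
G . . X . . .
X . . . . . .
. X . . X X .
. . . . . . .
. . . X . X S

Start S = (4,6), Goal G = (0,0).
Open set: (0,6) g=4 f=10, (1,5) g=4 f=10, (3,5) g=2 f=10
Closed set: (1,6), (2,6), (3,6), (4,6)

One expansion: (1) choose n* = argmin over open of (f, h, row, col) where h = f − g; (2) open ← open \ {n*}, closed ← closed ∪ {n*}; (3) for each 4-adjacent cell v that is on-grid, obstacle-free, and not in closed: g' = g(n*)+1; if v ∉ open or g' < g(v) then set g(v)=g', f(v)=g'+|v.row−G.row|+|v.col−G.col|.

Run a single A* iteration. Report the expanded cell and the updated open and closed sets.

expanded=(0,6); open=[(0,5) g=5 f=10, (1,5) g=4 f=10, (3,5) g=2 f=10]; closed=[(0,6), (1,6), (2,6), (3,6), (4,6)]

step 1: expand (0,6) (f=10, h=6) → closed; open now [(0,5) g=5 f=10, (1,5) g=4 f=10, (3,5) g=2 f=10]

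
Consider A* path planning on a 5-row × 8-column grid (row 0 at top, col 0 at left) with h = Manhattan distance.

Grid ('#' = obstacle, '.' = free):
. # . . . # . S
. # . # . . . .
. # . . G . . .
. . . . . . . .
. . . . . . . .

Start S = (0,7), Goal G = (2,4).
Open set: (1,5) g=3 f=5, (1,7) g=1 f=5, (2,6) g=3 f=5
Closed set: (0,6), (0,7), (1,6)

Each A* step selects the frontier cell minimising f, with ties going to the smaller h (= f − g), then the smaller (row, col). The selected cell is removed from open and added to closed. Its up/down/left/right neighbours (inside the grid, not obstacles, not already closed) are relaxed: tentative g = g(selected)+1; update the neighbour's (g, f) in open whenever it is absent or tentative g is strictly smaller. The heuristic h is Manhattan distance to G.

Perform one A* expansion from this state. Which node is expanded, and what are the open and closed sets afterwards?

step 1: expand (1,5) (f=5, h=2) → closed; open now [(1,4) g=4 f=5, (1,7) g=1 f=5, (2,5) g=4 f=5, (2,6) g=3 f=5]

expanded=(1,5); open=[(1,4) g=4 f=5, (1,7) g=1 f=5, (2,5) g=4 f=5, (2,6) g=3 f=5]; closed=[(0,6), (0,7), (1,5), (1,6)]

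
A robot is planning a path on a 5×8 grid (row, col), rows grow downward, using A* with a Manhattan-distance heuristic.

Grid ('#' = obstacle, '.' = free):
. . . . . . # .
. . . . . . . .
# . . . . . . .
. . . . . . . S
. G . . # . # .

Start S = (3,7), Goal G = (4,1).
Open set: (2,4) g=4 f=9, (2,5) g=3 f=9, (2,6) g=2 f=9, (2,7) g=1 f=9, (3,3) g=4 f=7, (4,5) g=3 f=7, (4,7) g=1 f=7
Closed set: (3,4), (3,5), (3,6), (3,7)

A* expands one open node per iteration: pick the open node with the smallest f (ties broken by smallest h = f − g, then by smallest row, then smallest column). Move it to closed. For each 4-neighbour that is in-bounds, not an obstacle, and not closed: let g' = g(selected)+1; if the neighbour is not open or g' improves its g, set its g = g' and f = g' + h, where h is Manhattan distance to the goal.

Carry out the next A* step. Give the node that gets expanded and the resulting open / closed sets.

step 1: expand (3,3) (f=7, h=3) → closed; open now [(2,3) g=5 f=9, (2,4) g=4 f=9, (2,5) g=3 f=9, (2,6) g=2 f=9, (2,7) g=1 f=9, (3,2) g=5 f=7, (4,3) g=5 f=7, (4,5) g=3 f=7, (4,7) g=1 f=7]

expanded=(3,3); open=[(2,3) g=5 f=9, (2,4) g=4 f=9, (2,5) g=3 f=9, (2,6) g=2 f=9, (2,7) g=1 f=9, (3,2) g=5 f=7, (4,3) g=5 f=7, (4,5) g=3 f=7, (4,7) g=1 f=7]; closed=[(3,3), (3,4), (3,5), (3,6), (3,7)]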